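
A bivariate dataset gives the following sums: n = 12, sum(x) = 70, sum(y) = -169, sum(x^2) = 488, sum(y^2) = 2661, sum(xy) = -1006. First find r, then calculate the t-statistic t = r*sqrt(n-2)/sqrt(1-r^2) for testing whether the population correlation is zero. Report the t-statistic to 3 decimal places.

-0.430

S_xy = nΣxy − ΣxΣy = 12·(-1006) − 70·(-169) = -12072 − (-11830) = -242
S_xx = nΣx² − (Σx)² = 12·488 − 70² = 5856 − 4900 = 956
S_yy = nΣy² − (Σy)² = 12·2661 − (-169)² = 31932 − 28561 = 3371
r = S_xy / √(S_xx·S_yy) = -242 / √(956·3371) = -242 / √3222676 = -242 / 1795.1813 = -0.1348
t = r·√(n−2)/√(1−r²) = -0.1348·√10 / √(1−0.018171) = -0.426275 / 0.990873 = -0.430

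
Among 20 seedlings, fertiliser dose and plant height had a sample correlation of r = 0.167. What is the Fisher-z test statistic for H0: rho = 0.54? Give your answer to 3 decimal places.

z_r = atanh(0.167) = 0.168579,  z_0 = atanh(0.54) = 0.604156
SE = 1/√(n−3) = 1/√17 = 0.242536
z = (z_r − z_0)/SE = (0.168579 − 0.604156) / 0.242536 = -0.435577 / 0.242536 = -1.796

-1.796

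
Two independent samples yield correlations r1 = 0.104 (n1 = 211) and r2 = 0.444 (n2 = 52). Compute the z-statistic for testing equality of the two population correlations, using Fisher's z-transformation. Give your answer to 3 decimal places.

-2.348

Fisher z-transforms: z1 = atanh(0.104) = 0.104377, z2 = atanh(0.444) = 0.477202; difference d = -0.372825
Var(d) = 1/208 + 1/49 = 0.0048077 + 0.0204082 = 0.0252159
z = d/√Var(d) = -0.372825 / √0.0252159 = -0.372825 / 0.158795 = -2.348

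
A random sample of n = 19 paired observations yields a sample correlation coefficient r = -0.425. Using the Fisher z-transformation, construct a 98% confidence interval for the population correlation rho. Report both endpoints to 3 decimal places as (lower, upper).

(-0.776, 0.127)

Fisher z: z_r = atanh(r) = ½·ln((1+(-0.425))/(1−(-0.425))) = -0.453779
SE(z) = 1/√(n−3) = 1/√16 = 0.250000
98% ⇒ z* = 2.326; margin = 2.326·0.250000 = 0.581500
CI on z-scale: (-1.035279, 0.127721)
Back-transform: tanh(-1.035279) = -0.776017, tanh(0.127721) = 0.127031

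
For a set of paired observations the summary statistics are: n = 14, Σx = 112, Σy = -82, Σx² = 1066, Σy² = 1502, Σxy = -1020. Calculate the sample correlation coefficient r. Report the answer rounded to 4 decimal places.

-0.8734

Numerator: nΣxy − (Σx)(Σy) = 14·(-1020) − (112)(-82) = -5096
Denominator: √[(nΣx²−(Σx)²)(nΣy²−(Σy)²)]
  nΣx²−(Σx)² = 14·1066 − 12544 = 2380;  nΣy²−(Σy)² = 14·1502 − 6724 = 14304
  √(2380·14304) = √34043520 = 5834.6825
r = -5096 / 5834.6825 = -0.8734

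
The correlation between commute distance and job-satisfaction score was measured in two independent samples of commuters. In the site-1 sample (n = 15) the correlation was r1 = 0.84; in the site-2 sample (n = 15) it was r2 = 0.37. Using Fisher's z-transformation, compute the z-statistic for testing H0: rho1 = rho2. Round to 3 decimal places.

z1 = atanh(0.84) = 1.221174,  z2 = atanh(0.37) = 0.388423
SE = √(1/(n1−3) + 1/(n2−3)) = √(1/12 + 1/12) = √(0.0833333 + 0.0833333) = √0.1666666 = 0.408248
z = (z1 − z2)/SE = (1.221174 − 0.388423) / 0.408248 = 0.832751 / 0.408248 = 2.040

2.040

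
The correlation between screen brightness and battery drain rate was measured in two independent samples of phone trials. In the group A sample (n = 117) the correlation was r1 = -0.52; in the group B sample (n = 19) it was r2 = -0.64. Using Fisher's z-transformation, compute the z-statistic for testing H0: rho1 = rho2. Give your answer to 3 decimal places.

0.681

Fisher z-transforms: z1 = atanh(-0.52) = -0.576340, z2 = atanh(-0.64) = -0.758174; difference d = 0.181834
Var(d) = 1/114 + 1/16 = 0.0087719 + 0.0625000 = 0.0712719
z = d/√Var(d) = 0.181834 / √0.0712719 = 0.181834 / 0.266968 = 0.681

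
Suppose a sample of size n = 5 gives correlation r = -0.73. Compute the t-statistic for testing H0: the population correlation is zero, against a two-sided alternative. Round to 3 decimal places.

1 − r² = 1 − 0.5329 = 0.4671;  √(1−r²) = 0.683447
√(n−2) = √3 = 1.732051
t = r·√(n−2)/√(1−r²) = -0.73 · 1.732051 / 0.683447 = -1.850

-1.850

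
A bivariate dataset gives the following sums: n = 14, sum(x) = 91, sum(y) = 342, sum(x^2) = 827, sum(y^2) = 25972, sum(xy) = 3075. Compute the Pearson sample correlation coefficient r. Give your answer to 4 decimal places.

Numerator: nΣxy − (Σx)(Σy) = 14·3075 − (91)(342) = 11928
Denominator: √[(nΣx²−(Σx)²)(nΣy²−(Σy)²)]
  nΣx²−(Σx)² = 14·827 − 8281 = 3297;  nΣy²−(Σy)² = 14·25972 − 116964 = 246644
  √(3297·246644) = √813185268 = 28516.4035
r = 11928 / 28516.4035 = 0.4183

0.4183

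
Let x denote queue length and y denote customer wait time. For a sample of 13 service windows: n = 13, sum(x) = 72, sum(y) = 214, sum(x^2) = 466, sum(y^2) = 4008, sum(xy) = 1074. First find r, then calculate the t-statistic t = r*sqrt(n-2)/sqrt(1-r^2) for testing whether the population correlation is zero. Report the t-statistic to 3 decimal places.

-2.592

Numerator: nΣxy − (Σx)(Σy) = 13·1074 − (72)(214) = -1446
Denominator: √[(nΣx²−(Σx)²)(nΣy²−(Σy)²)]
  nΣx²−(Σx)² = 13·466 − 5184 = 874;  nΣy²−(Σy)² = 13·4008 − 45796 = 6308
  √(874·6308) = √5513192 = 2348.0187
r = -1446 / 2348.0187 = -0.6158
t = r·√(n−2)/√(1−r²) = -0.6158·√11 / √(1−0.379210) = -2.042378 / 0.787902 = -2.592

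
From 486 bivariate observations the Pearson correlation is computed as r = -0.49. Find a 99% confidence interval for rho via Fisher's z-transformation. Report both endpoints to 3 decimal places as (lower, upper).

(-0.574, -0.396)

z_r = atanh(-0.49) = -0.536060;  SE = 1/√(n−3) = 1/√483 = 0.045502
z-limits: -0.536060 ± 2.576·0.045502 = -0.536060 ± 0.117213 = [-0.653273, -0.418847]
ρ-limits: (tanh -0.653273, tanh -0.418847) = (-0.574, -0.396)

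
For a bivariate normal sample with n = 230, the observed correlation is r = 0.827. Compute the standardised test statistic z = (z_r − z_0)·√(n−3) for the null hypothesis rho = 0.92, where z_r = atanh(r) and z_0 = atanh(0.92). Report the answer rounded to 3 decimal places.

-6.184

Fisher z: atanh(0.827) = 1.178569, atanh(0.92) = 1.589027
z = (z_r − z_0)·√(n−3) = (1.178569 − 1.589027)·√227 = -0.410458 · 15.066519 = -6.184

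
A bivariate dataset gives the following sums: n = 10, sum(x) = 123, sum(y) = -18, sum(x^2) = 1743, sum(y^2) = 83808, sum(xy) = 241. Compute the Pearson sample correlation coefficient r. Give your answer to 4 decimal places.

0.1053

Numerator: nΣxy − (Σx)(Σy) = 10·241 − (123)(-18) = 4624
Denominator: √[(nΣx²−(Σx)²)(nΣy²−(Σy)²)]
  nΣx²−(Σx)² = 10·1743 − 15129 = 2301;  nΣy²−(Σy)² = 10·83808 − 324 = 837756
  √(2301·837756) = √1927676556 = 43905.3135
r = 4624 / 43905.3135 = 0.1053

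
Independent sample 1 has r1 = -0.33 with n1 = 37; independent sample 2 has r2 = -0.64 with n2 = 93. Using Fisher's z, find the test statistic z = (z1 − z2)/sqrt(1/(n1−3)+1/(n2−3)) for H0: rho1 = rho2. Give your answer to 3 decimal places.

Fisher z-transforms: z1 = atanh(-0.33) = -0.342828, z2 = atanh(-0.64) = -0.758174; difference d = 0.415346
Var(d) = 1/34 + 1/90 = 0.0294118 + 0.0111111 = 0.0405229
z = d/√Var(d) = 0.415346 / √0.0405229 = 0.415346 / 0.201303 = 2.063

2.063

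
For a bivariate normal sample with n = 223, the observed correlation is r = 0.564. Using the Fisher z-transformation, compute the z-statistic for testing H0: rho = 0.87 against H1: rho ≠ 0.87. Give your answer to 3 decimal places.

Fisher z: atanh(0.564) = 0.638680, atanh(0.87) = 1.333080
z = (z_r − z_0)·√(n−3) = (0.638680 − 1.333080)·√220 = -0.694400 · 14.832397 = -10.300

-10.300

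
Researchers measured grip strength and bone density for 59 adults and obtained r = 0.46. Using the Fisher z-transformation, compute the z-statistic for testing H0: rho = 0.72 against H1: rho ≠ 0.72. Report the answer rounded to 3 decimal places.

Fisher z: atanh(0.46) = 0.497311, atanh(0.72) = 0.907645
z = (z_r − z_0)·√(n−3) = (0.497311 − 0.907645)·√56 = -0.410334 · 7.483315 = -3.071

-3.071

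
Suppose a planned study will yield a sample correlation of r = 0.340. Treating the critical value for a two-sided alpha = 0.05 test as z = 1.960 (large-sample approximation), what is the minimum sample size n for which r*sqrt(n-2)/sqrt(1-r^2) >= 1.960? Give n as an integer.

32

Need r·√(n−2)/√(1−r²) ≥ 1.960
√(n−2) ≥ 1.960·√(1−0.115600) / 0.340 = 1.960·0.940425 / 0.340 = 5.4213
n−2 ≥ 29.3905  ⇒  n ≥ 31.3905
Smallest integer n = 32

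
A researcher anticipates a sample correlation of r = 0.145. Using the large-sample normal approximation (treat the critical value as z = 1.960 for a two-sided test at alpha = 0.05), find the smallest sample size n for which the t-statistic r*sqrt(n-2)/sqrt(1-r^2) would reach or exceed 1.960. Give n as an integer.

181

Need r·√(n−2)/√(1−r²) ≥ 1.960
√(n−2) ≥ 1.960·√(1−0.021025) / 0.145 = 1.960·0.989432 / 0.145 = 13.3744
n−2 ≥ 178.8746  ⇒  n ≥ 180.8746
Smallest integer n = 181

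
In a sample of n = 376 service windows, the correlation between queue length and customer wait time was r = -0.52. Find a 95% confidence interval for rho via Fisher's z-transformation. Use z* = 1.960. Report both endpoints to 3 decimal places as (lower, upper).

(-0.590, -0.442)

z_r = atanh(-0.52) = -0.576340;  SE = 1/√(n−3) = 1/√373 = 0.051778
z-limits: -0.576340 ± 1.960·0.051778 = -0.576340 ± 0.101485 = [-0.677825, -0.474855]
ρ-limits: (tanh -0.677825, tanh -0.474855) = (-0.590, -0.442)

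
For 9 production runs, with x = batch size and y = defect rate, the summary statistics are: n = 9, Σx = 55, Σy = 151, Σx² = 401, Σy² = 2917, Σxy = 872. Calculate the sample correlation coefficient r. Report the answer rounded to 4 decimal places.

-0.3219

S_xy = nΣxy − ΣxΣy = 9·872 − 55·151 = 7848 − 8305 = -457
S_xx = nΣx² − (Σx)² = 9·401 − 55² = 3609 − 3025 = 584
S_yy = nΣy² − (Σy)² = 9·2917 − 151² = 26253 − 22801 = 3452
r = S_xy / √(S_xx·S_yy) = -457 / √(584·3452) = -457 / √2015968 = -457 / 1419.8479 = -0.3219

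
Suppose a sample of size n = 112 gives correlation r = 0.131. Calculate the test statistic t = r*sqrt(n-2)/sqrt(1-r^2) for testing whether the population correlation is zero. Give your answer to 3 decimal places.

1.386

t = r·√(n−2) / √(1−r²) with r = 0.131, n = 112
  = 0.131·√110 / √(1 − 0.017161)
  = 0.131·10.488088 / 0.991382
  = 1.373940 / 0.991382 = 1.386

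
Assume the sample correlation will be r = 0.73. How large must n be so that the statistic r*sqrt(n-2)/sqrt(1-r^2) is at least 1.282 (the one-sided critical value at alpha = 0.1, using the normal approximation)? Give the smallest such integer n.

r√(n−2)/√(1−r²) ≥ 1.282  ⇔  n−2 ≥ (1.282)²·(1−r²)/r²
(1−r²)/r² = (1−0.5329)/0.5329 = 0.8765
n ≥ 2 + 1.643524·0.8765 = 2 + 1.4405 = 3.4405
⌈3.4405⌉ = 4

4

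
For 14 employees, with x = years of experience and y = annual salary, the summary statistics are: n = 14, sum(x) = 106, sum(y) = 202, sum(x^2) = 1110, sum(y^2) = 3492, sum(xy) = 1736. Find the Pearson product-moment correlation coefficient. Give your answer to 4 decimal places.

0.4903

S_xy = nΣxy − ΣxΣy = 14·1736 − 106·202 = 24304 − 21412 = 2892
S_xx = nΣx² − (Σx)² = 14·1110 − 106² = 15540 − 11236 = 4304
S_yy = nΣy² − (Σy)² = 14·3492 − 202² = 48888 − 40804 = 8084
r = S_xy / √(S_xx·S_yy) = 2892 / √(4304·8084) = 2892 / √34793536 = 2892 / 5898.6046 = 0.4903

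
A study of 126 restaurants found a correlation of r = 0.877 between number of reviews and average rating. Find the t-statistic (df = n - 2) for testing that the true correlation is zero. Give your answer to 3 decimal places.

1 − r² = 1 − 0.769129 = 0.230871;  √(1−r²) = 0.480490
√(n−2) = √124 = 11.135529
t = r·√(n−2)/√(1−r²) = 0.877 · 11.135529 / 0.480490 = 20.325

20.325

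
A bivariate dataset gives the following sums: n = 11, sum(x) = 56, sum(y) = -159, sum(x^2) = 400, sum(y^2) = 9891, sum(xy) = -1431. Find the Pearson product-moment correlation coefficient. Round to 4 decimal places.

-0.6654

Numerator: nΣxy − (Σx)(Σy) = 11·(-1431) − (56)(-159) = -6837
Denominator: √[(nΣx²−(Σx)²)(nΣy²−(Σy)²)]
  nΣx²−(Σx)² = 11·400 − 3136 = 1264;  nΣy²−(Σy)² = 11·9891 − 25281 = 83520
  √(1264·83520) = √105569280 = 10274.6912
r = -6837 / 10274.6912 = -0.6654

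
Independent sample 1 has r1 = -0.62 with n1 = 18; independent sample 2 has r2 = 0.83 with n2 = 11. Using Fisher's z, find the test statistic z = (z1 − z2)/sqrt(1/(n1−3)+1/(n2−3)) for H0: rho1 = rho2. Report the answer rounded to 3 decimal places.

Fisher z-transforms: z1 = atanh(-0.62) = -0.725005, z2 = atanh(0.83) = 1.188136; difference d = -1.913141
Var(d) = 1/15 + 1/8 = 0.0666667 + 0.1250000 = 0.1916667
z = d/√Var(d) = -1.913141 / √0.1916667 = -1.913141 / 0.437798 = -4.370

-4.370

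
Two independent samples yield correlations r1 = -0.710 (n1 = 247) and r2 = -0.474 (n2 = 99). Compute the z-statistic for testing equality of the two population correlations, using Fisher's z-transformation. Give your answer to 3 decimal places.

Fisher z-transforms: z1 = atanh(-0.710) = -0.887184, z2 = atanh(-0.474) = -0.515217; difference d = -0.371967
Var(d) = 1/244 + 1/96 = 0.0040984 + 0.0104167 = 0.0145151
z = d/√Var(d) = -0.371967 / √0.0145151 = -0.371967 / 0.120479 = -3.087

-3.087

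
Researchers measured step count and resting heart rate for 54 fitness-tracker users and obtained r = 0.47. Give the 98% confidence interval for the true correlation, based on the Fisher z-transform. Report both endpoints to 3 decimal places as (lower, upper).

Fisher z: z_r = atanh(r) = ½·ln((1+0.47)/(1−0.47)) = 0.510070
SE(z) = 1/√(n−3) = 1/√51 = 0.140028
98% ⇒ z* = 2.326; margin = 2.326·0.140028 = 0.325705
CI on z-scale: (0.184365, 0.835775)
Back-transform: tanh(0.184365) = 0.182304, tanh(0.835775) = 0.683565

(0.182, 0.684)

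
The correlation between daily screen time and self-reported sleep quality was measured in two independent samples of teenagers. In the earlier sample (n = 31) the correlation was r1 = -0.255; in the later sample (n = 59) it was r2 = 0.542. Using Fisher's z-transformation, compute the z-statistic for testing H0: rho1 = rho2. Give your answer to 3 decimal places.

-3.749

z1 = atanh(-0.255) = -0.260753,  z2 = atanh(0.542) = 0.606983
SE = √(1/(n1−3) + 1/(n2−3)) = √(1/28 + 1/56) = √(0.0357143 + 0.0178571) = √0.0535714 = 0.231455
z = (z1 − z2)/SE = (-0.260753 − 0.606983) / 0.231455 = -0.867736 / 0.231455 = -3.749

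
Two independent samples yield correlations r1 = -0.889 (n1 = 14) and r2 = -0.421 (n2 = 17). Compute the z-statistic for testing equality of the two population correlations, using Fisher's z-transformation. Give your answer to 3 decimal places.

Fisher z-transforms: z1 = atanh(-0.889) = -1.417136, z2 = atanh(-0.421) = -0.448907; difference d = -0.968229
Var(d) = 1/11 + 1/14 = 0.0909091 + 0.0714286 = 0.1623377
z = d/√Var(d) = -0.968229 / √0.1623377 = -0.968229 / 0.402912 = -2.403

-2.403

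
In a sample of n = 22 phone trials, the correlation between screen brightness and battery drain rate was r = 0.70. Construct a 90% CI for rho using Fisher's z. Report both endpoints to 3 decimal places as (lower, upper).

z_r = atanh(0.70) = 0.867301;  SE = 1/√(n−3) = 1/√19 = 0.229416
z-limits: 0.867301 ± 1.645·0.229416 = 0.867301 ± 0.377389 = [0.489912, 1.244690]
ρ-limits: (tanh 0.489912, tanh 1.244690) = (0.454, 0.847)

(0.454, 0.847)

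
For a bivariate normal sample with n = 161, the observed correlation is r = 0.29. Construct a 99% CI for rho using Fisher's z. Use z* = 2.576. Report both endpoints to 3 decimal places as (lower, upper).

z_r = atanh(0.29) = 0.298566;  SE = 1/√(n−3) = 1/√158 = 0.079556
z-limits: 0.298566 ± 2.576·0.079556 = 0.298566 ± 0.204936 = [0.093630, 0.503502]
ρ-limits: (tanh 0.093630, tanh 0.503502) = (0.093, 0.465)

(0.093, 0.465)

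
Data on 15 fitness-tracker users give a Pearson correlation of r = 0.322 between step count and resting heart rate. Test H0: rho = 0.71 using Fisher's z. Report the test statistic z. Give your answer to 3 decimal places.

z_r = atanh(0.322) = 0.333877,  z_0 = atanh(0.71) = 0.887184
SE = 1/√(n−3) = 1/√12 = 0.288675
z = (z_r − z_0)/SE = (0.333877 − 0.887184) / 0.288675 = -0.553307 / 0.288675 = -1.917

-1.917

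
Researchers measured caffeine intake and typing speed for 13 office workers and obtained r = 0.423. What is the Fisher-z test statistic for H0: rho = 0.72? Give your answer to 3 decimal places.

z_r = atanh(0.423) = 0.451340,  z_0 = atanh(0.72) = 0.907645
SE = 1/√(n−3) = 1/√10 = 0.316228
z = (z_r − z_0)/SE = (0.451340 − 0.907645) / 0.316228 = -0.456305 / 0.316228 = -1.443

-1.443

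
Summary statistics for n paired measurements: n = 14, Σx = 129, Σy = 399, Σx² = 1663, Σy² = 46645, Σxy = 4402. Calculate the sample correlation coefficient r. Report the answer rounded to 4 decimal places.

S_xy = nΣxy − ΣxΣy = 14·4402 − 129·399 = 61628 − 51471 = 10157
S_xx = nΣx² − (Σx)² = 14·1663 − 129² = 23282 − 16641 = 6641
S_yy = nΣy² − (Σy)² = 14·46645 − 399² = 653030 − 159201 = 493829
r = S_xy / √(S_xx·S_yy) = 10157 / √(6641·493829) = 10157 / √3279518389 = 10157 / 57267.0795 = 0.1774

0.1774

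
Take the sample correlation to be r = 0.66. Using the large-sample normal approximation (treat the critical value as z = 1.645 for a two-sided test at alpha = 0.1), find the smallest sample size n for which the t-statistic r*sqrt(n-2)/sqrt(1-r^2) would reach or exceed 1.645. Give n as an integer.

6

Need r·√(n−2)/√(1−r²) ≥ 1.645
√(n−2) ≥ 1.645·√(1−0.4356) / 0.66 = 1.645·0.751266 / 0.66 = 1.8725
n−2 ≥ 3.5063  ⇒  n ≥ 5.5063
Smallest integer n = 6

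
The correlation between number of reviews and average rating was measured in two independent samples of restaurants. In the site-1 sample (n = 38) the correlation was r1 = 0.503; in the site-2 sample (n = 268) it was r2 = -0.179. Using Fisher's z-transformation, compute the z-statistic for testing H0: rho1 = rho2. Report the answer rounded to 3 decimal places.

Fisher z-transforms: z1 = atanh(0.503) = 0.553314, z2 = atanh(-0.179) = -0.180949; difference d = 0.734263
Var(d) = 1/35 + 1/265 = 0.0285714 + 0.0037736 = 0.0323450
z = d/√Var(d) = 0.734263 / √0.0323450 = 0.734263 / 0.179847 = 4.083

4.083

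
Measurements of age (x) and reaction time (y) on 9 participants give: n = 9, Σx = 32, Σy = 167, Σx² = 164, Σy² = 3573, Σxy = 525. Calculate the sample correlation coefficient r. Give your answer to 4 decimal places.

-0.4457

S_xy = nΣxy − ΣxΣy = 9·525 − 32·167 = 4725 − 5344 = -619
S_xx = nΣx² − (Σx)² = 9·164 − 32² = 1476 − 1024 = 452
S_yy = nΣy² − (Σy)² = 9·3573 − 167² = 32157 − 27889 = 4268
r = S_xy / √(S_xx·S_yy) = -619 / √(452·4268) = -619 / √1929136 = -619 / 1388.9334 = -0.4457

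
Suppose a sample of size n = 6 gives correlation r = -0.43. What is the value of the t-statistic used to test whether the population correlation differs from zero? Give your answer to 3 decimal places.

-0.953

t = r·√(n−2) / √(1−r²) with r = -0.43, n = 6
  = -0.43·√4 / √(1 − 0.1849)
  = -0.43·2.000000 / 0.902829
  = -0.860000 / 0.902829 = -0.953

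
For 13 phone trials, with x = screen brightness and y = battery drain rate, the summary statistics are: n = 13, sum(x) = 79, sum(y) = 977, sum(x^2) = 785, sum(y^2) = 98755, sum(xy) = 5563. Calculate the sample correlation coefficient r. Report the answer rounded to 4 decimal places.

S_xy = nΣxy − ΣxΣy = 13·5563 − 79·977 = 72319 − 77183 = -4864
S_xx = nΣx² − (Σx)² = 13·785 − 79² = 10205 − 6241 = 3964
S_yy = nΣy² − (Σy)² = 13·98755 − 977² = 1283815 − 954529 = 329286
r = S_xy / √(S_xx·S_yy) = -4864 / √(3964·329286) = -4864 / √1305289704 = -4864 / 36128.7933 = -0.1346

-0.1346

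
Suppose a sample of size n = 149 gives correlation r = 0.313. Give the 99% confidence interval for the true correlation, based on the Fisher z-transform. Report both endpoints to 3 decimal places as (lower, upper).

Fisher z: z_r = atanh(r) = ½·ln((1+0.313)/(1−0.313)) = 0.323868
SE(z) = 1/√(n−3) = 1/√146 = 0.082761
99% ⇒ z* = 2.576; margin = 2.576·0.082761 = 0.213192
CI on z-scale: (0.110676, 0.537060)
Back-transform: tanh(0.110676) = 0.110226, tanh(0.537060) = 0.490759

(0.110, 0.491)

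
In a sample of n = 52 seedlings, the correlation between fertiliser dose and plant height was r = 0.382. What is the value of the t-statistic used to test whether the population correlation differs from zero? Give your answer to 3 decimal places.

2.923

1 − r² = 1 − 0.145924 = 0.854076;  √(1−r²) = 0.924162
√(n−2) = √50 = 7.071068
t = r·√(n−2)/√(1−r²) = 0.382 · 7.071068 / 0.924162 = 2.923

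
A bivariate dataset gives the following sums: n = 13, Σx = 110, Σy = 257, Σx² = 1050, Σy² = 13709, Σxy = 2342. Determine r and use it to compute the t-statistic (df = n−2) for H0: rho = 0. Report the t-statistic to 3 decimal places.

0.555

S_xy = nΣxy − ΣxΣy = 13·2342 − 110·257 = 30446 − 28270 = 2176
S_xx = nΣx² − (Σx)² = 13·1050 − 110² = 13650 − 12100 = 1550
S_yy = nΣy² − (Σy)² = 13·13709 − 257² = 178217 − 66049 = 112168
r = S_xy / √(S_xx·S_yy) = 2176 / √(1550·112168) = 2176 / √173860400 = 2176 / 13185.6134 = 0.1650
t = r·√(n−2)/√(1−r²) = 0.1650·√11 / √(1−0.027225) = 0.547243 / 0.986294 = 0.555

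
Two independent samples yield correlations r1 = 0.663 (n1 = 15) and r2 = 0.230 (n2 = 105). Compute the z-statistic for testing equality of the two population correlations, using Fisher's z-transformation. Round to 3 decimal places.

z1 = atanh(0.663) = 0.798148,  z2 = atanh(0.230) = 0.234189
SE = √(1/(n1−3) + 1/(n2−3)) = √(1/12 + 1/102) = √(0.0833333 + 0.0098039) = √0.0931372 = 0.305184
z = (z1 − z2)/SE = (0.798148 − 0.234189) / 0.305184 = 0.563959 / 0.305184 = 1.848

1.848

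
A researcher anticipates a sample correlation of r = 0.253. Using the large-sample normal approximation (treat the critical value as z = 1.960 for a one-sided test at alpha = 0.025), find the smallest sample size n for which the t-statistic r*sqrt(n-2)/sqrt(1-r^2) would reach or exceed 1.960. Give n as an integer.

r√(n−2)/√(1−r²) ≥ 1.960  ⇔  n−2 ≥ (1.960)²·(1−r²)/r²
(1−r²)/r² = (1−0.064009)/0.064009 = 14.6228
n ≥ 2 + 3.8416·14.6228 = 2 + 56.1749 = 58.1749
⌈58.1749⌉ = 59

59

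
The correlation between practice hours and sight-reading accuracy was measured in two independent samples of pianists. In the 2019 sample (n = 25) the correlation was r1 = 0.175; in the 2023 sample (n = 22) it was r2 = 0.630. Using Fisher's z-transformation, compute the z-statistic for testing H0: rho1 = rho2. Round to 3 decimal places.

z1 = atanh(0.175) = 0.176820,  z2 = atanh(0.630) = 0.741416
SE = √(1/(n1−3) + 1/(n2−3)) = √(1/22 + 1/19) = √(0.0454545 + 0.0526316) = √0.0980861 = 0.313187
z = (z1 − z2)/SE = (0.176820 − 0.741416) / 0.313187 = -0.564596 / 0.313187 = -1.803

-1.803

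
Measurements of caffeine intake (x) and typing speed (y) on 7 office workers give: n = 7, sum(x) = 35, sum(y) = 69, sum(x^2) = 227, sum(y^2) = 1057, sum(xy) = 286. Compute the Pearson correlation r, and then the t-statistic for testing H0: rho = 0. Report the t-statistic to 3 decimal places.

-1.039

Numerator: nΣxy − (Σx)(Σy) = 7·286 − (35)(69) = -413
Denominator: √[(nΣx²−(Σx)²)(nΣy²−(Σy)²)]
  nΣx²−(Σx)² = 7·227 − 1225 = 364;  nΣy²−(Σy)² = 7·1057 − 4761 = 2638
  √(364·2638) = √960232 = 979.9143
r = -413 / 979.9143 = -0.4215
t = r·√(n−2)/√(1−r²) = -0.4215·√5 / √(1−0.177662) = -0.942503 / 0.906829 = -1.039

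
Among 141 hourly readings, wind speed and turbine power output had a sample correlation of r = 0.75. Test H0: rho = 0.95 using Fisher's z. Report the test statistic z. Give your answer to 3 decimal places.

-10.089

Fisher z: atanh(0.75) = 0.972955, atanh(0.95) = 1.831781
z = (z_r − z_0)·√(n−3) = (0.972955 − 1.831781)·√138 = -0.858826 · 11.747340 = -10.089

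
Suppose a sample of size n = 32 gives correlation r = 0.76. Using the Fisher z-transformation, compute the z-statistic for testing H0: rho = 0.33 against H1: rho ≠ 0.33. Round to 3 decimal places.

3.519

z_r = atanh(0.76) = 0.996215,  z_0 = atanh(0.33) = 0.342828
SE = 1/√(n−3) = 1/√29 = 0.185695
z = (z_r − z_0)/SE = (0.996215 − 0.342828) / 0.185695 = 0.653387 / 0.185695 = 3.519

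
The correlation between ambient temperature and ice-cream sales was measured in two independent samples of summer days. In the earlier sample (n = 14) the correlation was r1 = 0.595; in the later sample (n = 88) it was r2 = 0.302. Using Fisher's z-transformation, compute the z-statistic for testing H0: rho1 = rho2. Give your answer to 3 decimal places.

z1 = atanh(0.595) = 0.685371,  z2 = atanh(0.302) = 0.311719
SE = √(1/(n1−3) + 1/(n2−3)) = √(1/11 + 1/85) = √(0.0909091 + 0.0117647) = √0.1026738 = 0.320428
z = (z1 − z2)/SE = (0.685371 − 0.311719) / 0.320428 = 0.373652 / 0.320428 = 1.166

1.166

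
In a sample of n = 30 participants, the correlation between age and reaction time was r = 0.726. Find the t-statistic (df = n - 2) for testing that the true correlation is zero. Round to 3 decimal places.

5.586

t = r·√(n−2) / √(1−r²) with r = 0.726, n = 30
  = 0.726·√28 / √(1 − 0.527076)
  = 0.726·5.291503 / 0.687695
  = 3.841631 / 0.687695 = 5.586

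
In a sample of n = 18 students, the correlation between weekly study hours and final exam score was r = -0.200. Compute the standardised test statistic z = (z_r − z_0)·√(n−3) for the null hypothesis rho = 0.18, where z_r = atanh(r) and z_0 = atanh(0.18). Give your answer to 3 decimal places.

-1.490

z_r = atanh(-0.200) = -0.202733,  z_0 = atanh(0.18) = 0.181983
SE = 1/√(n−3) = 1/√15 = 0.258199
z = (z_r − z_0)/SE = (-0.202733 − 0.181983) / 0.258199 = -0.384716 / 0.258199 = -1.490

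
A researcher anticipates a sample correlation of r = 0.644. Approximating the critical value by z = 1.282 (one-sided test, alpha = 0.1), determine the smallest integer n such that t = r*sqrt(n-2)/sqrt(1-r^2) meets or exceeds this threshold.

Need r·√(n−2)/√(1−r²) ≥ 1.282
√(n−2) ≥ 1.282·√(1−0.414736) / 0.644 = 1.282·0.765025 / 0.644 = 1.5229
n−2 ≥ 2.3192  ⇒  n ≥ 4.3192
Smallest integer n = 5

5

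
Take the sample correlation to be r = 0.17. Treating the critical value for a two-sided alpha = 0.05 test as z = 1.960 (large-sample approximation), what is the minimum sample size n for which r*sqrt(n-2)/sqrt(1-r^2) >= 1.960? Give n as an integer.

r√(n−2)/√(1−r²) ≥ 1.960  ⇔  n−2 ≥ (1.960)²·(1−r²)/r²
(1−r²)/r² = (1−0.0289)/0.0289 = 33.6021
n ≥ 2 + 3.8416·33.6021 = 2 + 129.0858 = 131.0858
⌈131.0858⌉ = 132

132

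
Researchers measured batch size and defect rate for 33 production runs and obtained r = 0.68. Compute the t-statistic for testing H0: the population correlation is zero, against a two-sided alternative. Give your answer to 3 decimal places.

5.164

t = r·√(n−2) / √(1−r²) with r = 0.68, n = 33
  = 0.68·√31 / √(1 − 0.4624)
  = 0.68·5.567764 / 0.733212
  = 3.786080 / 0.733212 = 5.164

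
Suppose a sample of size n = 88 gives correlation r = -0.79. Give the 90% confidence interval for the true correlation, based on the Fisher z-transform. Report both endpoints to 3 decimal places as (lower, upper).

(-0.848, -0.713)

z_r = atanh(-0.79) = -1.071432;  SE = 1/√(n−3) = 1/√85 = 0.108465
z-limits: -1.071432 ± 1.645·0.108465 = -1.071432 ± 0.178425 = [-1.249857, -0.893007]
ρ-limits: (tanh -1.249857, tanh -0.893007) = (-0.848, -0.713)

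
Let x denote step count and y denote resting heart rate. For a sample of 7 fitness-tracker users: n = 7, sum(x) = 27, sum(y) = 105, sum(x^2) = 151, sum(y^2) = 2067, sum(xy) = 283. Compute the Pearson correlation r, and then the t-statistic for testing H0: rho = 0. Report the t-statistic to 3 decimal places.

Numerator: nΣxy − (Σx)(Σy) = 7·283 − (27)(105) = -854
Denominator: √[(nΣx²−(Σx)²)(nΣy²−(Σy)²)]
  nΣx²−(Σx)² = 7·151 − 729 = 328;  nΣy²−(Σy)² = 7·2067 − 11025 = 3444
  √(328·3444) = √1129632 = 1062.8415
r = -854 / 1062.8415 = -0.8035
t = r·√(n−2)/√(1−r²) = -0.8035·√5 / √(1−0.645612) = -1.796681 / 0.595305 = -3.018

-3.018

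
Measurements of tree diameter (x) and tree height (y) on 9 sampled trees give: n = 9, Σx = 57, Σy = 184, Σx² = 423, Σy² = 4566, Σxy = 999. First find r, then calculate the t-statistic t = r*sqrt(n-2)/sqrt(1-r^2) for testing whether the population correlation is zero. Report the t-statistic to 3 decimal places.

-2.954

S_xy = nΣxy − ΣxΣy = 9·999 − 57·184 = 8991 − 10488 = -1497
S_xx = nΣx² − (Σx)² = 9·423 − 57² = 3807 − 3249 = 558
S_yy = nΣy² − (Σy)² = 9·4566 − 184² = 41094 − 33856 = 7238
r = S_xy / √(S_xx·S_yy) = -1497 / √(558·7238) = -1497 / √4038804 = -1497 / 2009.6776 = -0.7449
t = r·√(n−2)/√(1−r²) = -0.7449·√7 / √(1−0.554876) = -1.970820 / 0.667176 = -2.954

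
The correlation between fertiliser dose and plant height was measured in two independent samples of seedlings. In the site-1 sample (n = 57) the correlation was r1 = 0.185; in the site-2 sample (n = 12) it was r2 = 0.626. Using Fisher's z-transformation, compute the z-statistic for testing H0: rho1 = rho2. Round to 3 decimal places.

z1 = atanh(0.185) = 0.187155,  z2 = atanh(0.626) = 0.734811
SE = √(1/(n1−3) + 1/(n2−3)) = √(1/54 + 1/9) = √(0.0185185 + 0.1111111) = √0.1296296 = 0.360041
z = (z1 − z2)/SE = (0.187155 − 0.734811) / 0.360041 = -0.547656 / 0.360041 = -1.521

-1.521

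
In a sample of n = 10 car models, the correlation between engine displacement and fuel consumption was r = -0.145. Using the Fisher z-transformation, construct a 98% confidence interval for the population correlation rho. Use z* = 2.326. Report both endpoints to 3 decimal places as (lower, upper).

z_r = atanh(-0.145) = -0.146029;  SE = 1/√(n−3) = 1/√7 = 0.377964
z-limits: -0.146029 ± 2.326·0.377964 = -0.146029 ± 0.879144 = [-1.025173, 0.733115]
ρ-limits: (tanh -1.025173, tanh 0.733115) = (-0.772, 0.625)

(-0.772, 0.625)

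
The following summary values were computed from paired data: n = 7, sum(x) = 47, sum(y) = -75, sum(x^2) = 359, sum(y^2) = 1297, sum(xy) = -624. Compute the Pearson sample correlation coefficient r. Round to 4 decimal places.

S_xy = nΣxy − ΣxΣy = 7·(-624) − 47·(-75) = -4368 − (-3525) = -843
S_xx = nΣx² − (Σx)² = 7·359 − 47² = 2513 − 2209 = 304
S_yy = nΣy² − (Σy)² = 7·1297 − (-75)² = 9079 − 5625 = 3454
r = S_xy / √(S_xx·S_yy) = -843 / √(304·3454) = -843 / √1050016 = -843 / 1024.7029 = -0.8227

-0.8227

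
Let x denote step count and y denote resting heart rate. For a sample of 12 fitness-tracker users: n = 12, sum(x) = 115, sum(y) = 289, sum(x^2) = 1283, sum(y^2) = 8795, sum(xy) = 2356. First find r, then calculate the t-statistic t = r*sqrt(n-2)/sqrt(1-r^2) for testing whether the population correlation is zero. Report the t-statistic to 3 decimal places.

-3.260

Numerator: nΣxy − (Σx)(Σy) = 12·2356 − (115)(289) = -4963
Denominator: √[(nΣx²−(Σx)²)(nΣy²−(Σy)²)]
  nΣx²−(Σx)² = 12·1283 − 13225 = 2171;  nΣy²−(Σy)² = 12·8795 − 83521 = 22019
  √(2171·22019) = √47803249 = 6913.9894
r = -4963 / 6913.9894 = -0.7178
t = r·√(n−2)/√(1−r²) = -0.7178·√10 / √(1−0.515237) = -2.269883 / 0.696249 = -3.260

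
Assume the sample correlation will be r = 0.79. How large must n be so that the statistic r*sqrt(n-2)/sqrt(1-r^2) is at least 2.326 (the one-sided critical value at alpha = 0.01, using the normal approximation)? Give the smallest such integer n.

r√(n−2)/√(1−r²) ≥ 2.326  ⇔  n−2 ≥ (2.326)²·(1−r²)/r²
(1−r²)/r² = (1−0.6241)/0.6241 = 0.6023
n ≥ 2 + 5.410276·0.6023 = 2 + 3.2586 = 5.2586
⌈5.2586⌉ = 6

6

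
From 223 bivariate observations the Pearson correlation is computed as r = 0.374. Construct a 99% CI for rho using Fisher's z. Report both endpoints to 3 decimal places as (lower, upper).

(0.216, 0.513)

z_r = atanh(0.374) = 0.393066;  SE = 1/√(n−3) = 1/√220 = 0.067420
z-limits: 0.393066 ± 2.576·0.067420 = 0.393066 ± 0.173674 = [0.219392, 0.566740]
ρ-limits: (tanh 0.219392, tanh 0.566740) = (0.216, 0.513)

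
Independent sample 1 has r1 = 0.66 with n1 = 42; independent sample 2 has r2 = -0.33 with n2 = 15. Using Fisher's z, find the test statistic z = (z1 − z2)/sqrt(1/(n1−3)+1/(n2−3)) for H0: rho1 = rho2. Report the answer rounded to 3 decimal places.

z1 = atanh(0.66) = 0.792814,  z2 = atanh(-0.33) = -0.342828
SE = √(1/(n1−3) + 1/(n2−3)) = √(1/39 + 1/12) = √(0.0256410 + 0.0833333) = √0.1089743 = 0.330113
z = (z1 − z2)/SE = (0.792814 − (-0.342828)) / 0.330113 = 1.135642 / 0.330113 = 3.440

3.440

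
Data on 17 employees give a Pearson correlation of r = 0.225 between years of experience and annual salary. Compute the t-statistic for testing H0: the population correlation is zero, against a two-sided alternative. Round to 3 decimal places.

0.894

t = r·√(n−2) / √(1−r²) with r = 0.225, n = 17
  = 0.225·√15 / √(1 − 0.050625)
  = 0.225·3.872983 / 0.974359
  = 0.871421 / 0.974359 = 0.894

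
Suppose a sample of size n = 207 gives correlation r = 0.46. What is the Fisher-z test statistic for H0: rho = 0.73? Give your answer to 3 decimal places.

-6.162

z_r = atanh(0.46) = 0.497311,  z_0 = atanh(0.73) = 0.928727
SE = 1/√(n−3) = 1/√204 = 0.070014
z = (z_r − z_0)/SE = (0.497311 − 0.928727) / 0.070014 = -0.431416 / 0.070014 = -6.162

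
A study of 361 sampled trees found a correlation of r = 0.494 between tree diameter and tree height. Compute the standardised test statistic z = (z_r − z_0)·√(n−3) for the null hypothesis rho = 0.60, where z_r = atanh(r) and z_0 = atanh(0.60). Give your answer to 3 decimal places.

z_r = atanh(0.494) = 0.541338,  z_0 = atanh(0.60) = 0.693147
SE = 1/√(n−3) = 1/√358 = 0.052852
z = (z_r − z_0)/SE = (0.541338 − 0.693147) / 0.052852 = -0.151809 / 0.052852 = -2.872

-2.872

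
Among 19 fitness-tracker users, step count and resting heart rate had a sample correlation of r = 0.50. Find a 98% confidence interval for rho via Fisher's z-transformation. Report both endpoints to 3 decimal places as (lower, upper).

(-0.032, 0.811)

z_r = atanh(0.50) = 0.549306;  SE = 1/√(n−3) = 1/√16 = 0.250000
z-limits: 0.549306 ± 2.326·0.250000 = 0.549306 ± 0.581500 = [-0.032194, 1.130806]
ρ-limits: (tanh -0.032194, tanh 1.130806) = (-0.032, 0.811)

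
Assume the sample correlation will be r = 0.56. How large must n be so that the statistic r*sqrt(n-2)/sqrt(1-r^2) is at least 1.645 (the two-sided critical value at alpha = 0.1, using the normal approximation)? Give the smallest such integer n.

Need r·√(n−2)/√(1−r²) ≥ 1.645
√(n−2) ≥ 1.645·√(1−0.3136) / 0.56 = 1.645·0.828493 / 0.56 = 2.4337
n−2 ≥ 5.9229  ⇒  n ≥ 7.9229
Smallest integer n = 8

8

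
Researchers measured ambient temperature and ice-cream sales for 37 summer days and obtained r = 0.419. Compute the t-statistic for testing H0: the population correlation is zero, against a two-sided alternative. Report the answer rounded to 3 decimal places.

2.730

1 − r² = 1 − 0.175561 = 0.824439;  √(1−r²) = 0.907986
√(n−2) = √35 = 5.916080
t = r·√(n−2)/√(1−r²) = 0.419 · 5.916080 / 0.907986 = 2.730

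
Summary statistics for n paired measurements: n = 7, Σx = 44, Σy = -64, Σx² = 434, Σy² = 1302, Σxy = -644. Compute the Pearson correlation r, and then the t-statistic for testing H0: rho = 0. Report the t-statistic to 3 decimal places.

-2.317

Numerator: nΣxy − (Σx)(Σy) = 7·(-644) − (44)(-64) = -1692
Denominator: √[(nΣx²−(Σx)²)(nΣy²−(Σy)²)]
  nΣx²−(Σx)² = 7·434 − 1936 = 1102;  nΣy²−(Σy)² = 7·1302 − 4096 = 5018
  √(1102·5018) = √5529836 = 2351.5603
r = -1692 / 2351.5603 = -0.7195
t = r·√(n−2)/√(1−r²) = -0.7195·√5 / √(1−0.517680) = -1.608851 / 0.694493 = -2.317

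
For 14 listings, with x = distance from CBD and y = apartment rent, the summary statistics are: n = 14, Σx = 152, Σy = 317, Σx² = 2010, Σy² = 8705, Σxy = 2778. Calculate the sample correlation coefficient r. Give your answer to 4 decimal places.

S_xy = nΣxy − ΣxΣy = 14·2778 − 152·317 = 38892 − 48184 = -9292
S_xx = nΣx² − (Σx)² = 14·2010 − 152² = 28140 − 23104 = 5036
S_yy = nΣy² − (Σy)² = 14·8705 − 317² = 121870 − 100489 = 21381
r = S_xy / √(S_xx·S_yy) = -9292 / √(5036·21381) = -9292 / √107674716 = -9292 / 10376.6428 = -0.8955

-0.8955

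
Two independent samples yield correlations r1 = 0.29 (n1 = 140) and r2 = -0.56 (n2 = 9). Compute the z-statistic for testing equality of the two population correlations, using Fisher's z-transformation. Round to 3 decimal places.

Fisher z-transforms: z1 = atanh(0.29) = 0.298566, z2 = atanh(-0.56) = -0.632833; difference d = 0.931399
Var(d) = 1/137 + 1/6 = 0.0072993 + 0.1666667 = 0.1739660
z = d/√Var(d) = 0.931399 / √0.1739660 = 0.931399 / 0.417092 = 2.233

2.233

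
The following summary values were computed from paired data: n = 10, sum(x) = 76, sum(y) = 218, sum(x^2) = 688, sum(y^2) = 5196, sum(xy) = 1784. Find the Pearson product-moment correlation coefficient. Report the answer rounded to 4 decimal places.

0.5748

S_xy = nΣxy − ΣxΣy = 10·1784 − 76·218 = 17840 − 16568 = 1272
S_xx = nΣx² − (Σx)² = 10·688 − 76² = 6880 − 5776 = 1104
S_yy = nΣy² − (Σy)² = 10·5196 − 218² = 51960 − 47524 = 4436
r = S_xy / √(S_xx·S_yy) = 1272 / √(1104·4436) = 1272 / √4897344 = 1272 / 2212.9944 = 0.5748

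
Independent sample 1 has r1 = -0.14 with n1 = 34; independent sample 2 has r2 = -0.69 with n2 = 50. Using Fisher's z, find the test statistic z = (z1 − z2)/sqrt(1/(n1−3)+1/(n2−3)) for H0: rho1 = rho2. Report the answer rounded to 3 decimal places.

3.056

Fisher z-transforms: z1 = atanh(-0.14) = -0.140926, z2 = atanh(-0.69) = -0.847956; difference d = 0.707030
Var(d) = 1/31 + 1/47 = 0.0322581 + 0.0212766 = 0.0535347
z = d/√Var(d) = 0.707030 / √0.0535347 = 0.707030 / 0.231376 = 3.056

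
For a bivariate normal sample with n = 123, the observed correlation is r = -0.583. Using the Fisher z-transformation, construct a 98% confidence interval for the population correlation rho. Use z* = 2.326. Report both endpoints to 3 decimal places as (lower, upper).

(-0.706, -0.426)

Fisher z: z_r = atanh(r) = ½·ln((1+(-0.583))/(1−(-0.583))) = -0.666995
SE(z) = 1/√(n−3) = 1/√120 = 0.091287
98% ⇒ z* = 2.326; margin = 2.326·0.091287 = 0.212334
CI on z-scale: (-0.879329, -0.454661)
Back-transform: tanh(-0.879329) = -0.706083, tanh(-0.454661) = -0.425723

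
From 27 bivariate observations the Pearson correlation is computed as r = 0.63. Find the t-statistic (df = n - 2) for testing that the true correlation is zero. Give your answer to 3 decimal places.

4.056

t = r·√(n−2) / √(1−r²) with r = 0.63, n = 27
  = 0.63·√25 / √(1 − 0.3969)
  = 0.63·5.000000 / 0.776595
  = 3.150000 / 0.776595 = 4.056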